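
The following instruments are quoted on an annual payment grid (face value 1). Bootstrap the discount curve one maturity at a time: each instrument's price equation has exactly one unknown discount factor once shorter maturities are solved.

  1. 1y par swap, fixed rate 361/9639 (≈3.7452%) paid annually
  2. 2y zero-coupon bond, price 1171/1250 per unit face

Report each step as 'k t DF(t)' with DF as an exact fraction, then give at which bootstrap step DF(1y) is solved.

step 1 [1y] swap r/1=361/9639: DF=(1 − 361/9639·(0))/(1+361/9639) = 9639/10000 ≈ 0.963900
step 2 [2y] zero: DF = P = 1171/1250 ≈ 0.936800

1 1 9639/10000
2 2 1171/1250
DF(1y) is solved at step 1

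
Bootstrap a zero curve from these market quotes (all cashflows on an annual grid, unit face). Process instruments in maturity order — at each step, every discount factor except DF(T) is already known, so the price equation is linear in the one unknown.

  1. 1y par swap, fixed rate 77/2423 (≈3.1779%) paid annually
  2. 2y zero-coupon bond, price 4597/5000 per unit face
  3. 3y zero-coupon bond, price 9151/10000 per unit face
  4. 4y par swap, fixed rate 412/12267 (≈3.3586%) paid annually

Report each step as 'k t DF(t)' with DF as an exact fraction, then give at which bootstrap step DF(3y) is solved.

step 1 [1y] swap r/1=77/2423: DF=(1 − 77/2423·(0))/(1+77/2423) = 2423/2500 ≈ 0.969200
step 2 [2y] zero: DF = P = 4597/5000 ≈ 0.919400
step 3 [3y] zero: DF = P = 9151/10000 ≈ 0.915100
step 4 [4y] swap r/1=412/12267: DF=(1 − 412/12267·(0.969200+0.919400+0.915100))/(1+412/12267) = 2191/2500 ≈ 0.876400

1 1 2423/2500
2 2 4597/5000
3 3 9151/10000
4 4 2191/2500
DF(3y) is solved at step 3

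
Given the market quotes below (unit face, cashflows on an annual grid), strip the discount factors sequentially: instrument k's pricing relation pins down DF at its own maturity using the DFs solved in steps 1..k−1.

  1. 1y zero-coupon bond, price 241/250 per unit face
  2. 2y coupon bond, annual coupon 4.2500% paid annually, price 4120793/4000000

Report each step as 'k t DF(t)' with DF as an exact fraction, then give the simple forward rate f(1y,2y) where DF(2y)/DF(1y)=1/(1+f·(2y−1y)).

1 1 241/250
2 2 9489/10000
f(1y,2y) = ((241/250)/(9489/10000) − 1)/(1) = 151/9489 ≈ 1.5913%

step 1 [1y] zero: DF = P = 241/250 ≈ 0.964000
step 2 [2y] bond c/1=17/400: DF=(4120793/4000000 − 17/400·(0.964000))/(1+17/400) = 9489/10000 ≈ 0.948900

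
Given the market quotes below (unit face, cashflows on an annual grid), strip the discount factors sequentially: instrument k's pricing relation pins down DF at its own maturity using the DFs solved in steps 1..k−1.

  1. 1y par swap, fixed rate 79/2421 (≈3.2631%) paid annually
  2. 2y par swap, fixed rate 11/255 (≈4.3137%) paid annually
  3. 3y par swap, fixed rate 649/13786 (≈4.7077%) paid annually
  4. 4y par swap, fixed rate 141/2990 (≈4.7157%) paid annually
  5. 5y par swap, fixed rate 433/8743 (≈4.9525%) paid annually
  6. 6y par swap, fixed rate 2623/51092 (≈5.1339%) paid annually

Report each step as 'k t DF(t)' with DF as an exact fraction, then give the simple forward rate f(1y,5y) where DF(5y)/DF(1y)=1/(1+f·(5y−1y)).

step 1 [1y] swap r/1=79/2421: DF=(1 − 79/2421·(0))/(1+79/2421) = 2421/2500 ≈ 0.968400
step 2 [2y] swap r/1=11/255: DF=(1 − 11/255·(0.968400))/(1+11/255) = 4593/5000 ≈ 0.918600
step 3 [3y] swap r/1=649/13786: DF=(1 − 649/13786·(0.968400+0.918600))/(1+649/13786) = 4351/5000 ≈ 0.870200
step 4 [4y] swap r/1=141/2990: DF=(1 − 141/2990·(0.968400+0.918600+0.870200))/(1+141/2990) = 2077/2500 ≈ 0.830800
step 5 [5y] swap r/1=433/8743: DF=(1 − 433/8743·(0.968400+0.918600+0.870200+0.830800))/(1+433/8743) = 1567/2000 ≈ 0.783500
step 6 [6y] swap r/1=2623/51092: DF=(1 − 2623/51092·(0.968400+0.918600+0.870200+0.830800+0.783500))/(1+2623/51092) = 7377/10000 ≈ 0.737700

1 1 2421/2500
2 2 4593/5000
3 3 4351/5000
4 4 2077/2500
5 5 1567/2000
6 6 7377/10000
f(1y,5y) = ((2421/2500)/(1567/2000) − 1)/(4) = 1849/31340 ≈ 5.8998%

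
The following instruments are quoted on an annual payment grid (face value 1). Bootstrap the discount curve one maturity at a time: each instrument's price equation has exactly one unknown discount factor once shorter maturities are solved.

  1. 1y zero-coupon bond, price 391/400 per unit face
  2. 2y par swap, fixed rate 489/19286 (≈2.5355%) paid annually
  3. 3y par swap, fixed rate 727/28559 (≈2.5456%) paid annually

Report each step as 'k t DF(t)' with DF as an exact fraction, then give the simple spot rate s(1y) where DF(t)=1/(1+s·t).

1 1 391/400
2 2 9511/10000
3 3 9273/10000
s(1y) = (1/(391/400) − 1)/(1) = 9/391 ≈ 2.3018%

step 1 [1y] zero: DF = P = 391/400 ≈ 0.977500
step 2 [2y] swap r/1=489/19286: DF=(1 − 489/19286·(0.977500))/(1+489/19286) = 9511/10000 ≈ 0.951100
step 3 [3y] swap r/1=727/28559: DF=(1 − 727/28559·(0.977500+0.951100))/(1+727/28559) = 9273/10000 ≈ 0.927300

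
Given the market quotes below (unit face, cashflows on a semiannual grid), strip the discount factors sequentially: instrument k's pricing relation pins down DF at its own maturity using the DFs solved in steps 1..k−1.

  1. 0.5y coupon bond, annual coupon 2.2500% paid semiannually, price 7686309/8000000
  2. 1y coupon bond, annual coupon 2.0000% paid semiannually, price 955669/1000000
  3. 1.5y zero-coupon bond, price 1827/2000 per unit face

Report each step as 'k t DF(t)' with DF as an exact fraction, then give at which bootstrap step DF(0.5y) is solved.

step 1 [0.5y] bond c/2=9/800: DF=(7686309/8000000 − 9/800·(0))/(1+9/800) = 9501/10000 ≈ 0.950100
step 2 [1y] bond c/2=1/100: DF=(955669/1000000 − 1/100·(0.950100))/(1+1/100) = 1171/1250 ≈ 0.936800
step 3 [1.5y] zero: DF = P = 1827/2000 ≈ 0.913500

1 1/2 9501/10000
2 1 1171/1250
3 3/2 1827/2000
DF(0.5y) is solved at step 1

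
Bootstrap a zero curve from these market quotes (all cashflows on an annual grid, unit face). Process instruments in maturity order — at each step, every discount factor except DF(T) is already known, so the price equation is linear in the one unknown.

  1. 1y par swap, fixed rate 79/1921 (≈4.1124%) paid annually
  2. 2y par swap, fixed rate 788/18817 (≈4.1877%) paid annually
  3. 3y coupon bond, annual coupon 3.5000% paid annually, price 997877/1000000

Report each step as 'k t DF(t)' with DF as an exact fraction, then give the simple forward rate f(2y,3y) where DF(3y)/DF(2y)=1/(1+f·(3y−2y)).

1 1 1921/2000
2 2 2303/2500
3 3 1801/2000
f(2y,3y) = ((2303/2500)/(1801/2000) − 1)/(1) = 207/9005 ≈ 2.2987%

step 1 [1y] swap r/1=79/1921: DF=(1 − 79/1921·(0))/(1+79/1921) = 1921/2000 ≈ 0.960500
step 2 [2y] swap r/1=788/18817: DF=(1 − 788/18817·(0.960500))/(1+788/18817) = 2303/2500 ≈ 0.921200
step 3 [3y] bond c/1=7/200: DF=(997877/1000000 − 7/200·(0.960500+0.921200))/(1+7/200) = 1801/2000 ≈ 0.900500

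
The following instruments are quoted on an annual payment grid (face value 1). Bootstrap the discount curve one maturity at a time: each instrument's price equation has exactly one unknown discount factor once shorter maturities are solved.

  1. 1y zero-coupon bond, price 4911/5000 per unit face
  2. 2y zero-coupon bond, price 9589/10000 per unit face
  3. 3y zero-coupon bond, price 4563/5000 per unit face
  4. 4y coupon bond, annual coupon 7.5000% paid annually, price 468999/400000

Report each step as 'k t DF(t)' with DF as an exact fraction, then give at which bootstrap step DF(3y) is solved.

1 1 4911/5000
2 2 9589/10000
3 3 4563/5000
4 4 2229/2500
DF(3y) is solved at step 3

step 1 [1y] zero: DF = P = 4911/5000 ≈ 0.982200
step 2 [2y] zero: DF = P = 9589/10000 ≈ 0.958900
step 3 [3y] zero: DF = P = 4563/5000 ≈ 0.912600
step 4 [4y] bond c/1=3/40: DF=(468999/400000 − 3/40·(0.982200+0.958900+0.912600))/(1+3/40) = 2229/2500 ≈ 0.891600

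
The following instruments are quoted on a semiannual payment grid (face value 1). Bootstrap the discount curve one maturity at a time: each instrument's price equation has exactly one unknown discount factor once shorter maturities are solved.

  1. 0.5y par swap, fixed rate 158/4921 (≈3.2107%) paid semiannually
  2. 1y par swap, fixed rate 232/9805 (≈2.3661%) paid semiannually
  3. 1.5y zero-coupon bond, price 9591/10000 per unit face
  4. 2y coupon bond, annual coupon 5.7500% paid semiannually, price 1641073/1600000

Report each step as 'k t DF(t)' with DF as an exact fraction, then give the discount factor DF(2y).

1 1/2 4921/5000
2 1 1221/1250
3 3/2 9591/10000
4 2 4577/5000
DF(2y) = 4577/5000 ≈ 0.915400

step 1 [0.5y] swap r/2=79/4921: DF=(1 − 79/4921·(0))/(1+79/4921) = 4921/5000 ≈ 0.984200
step 2 [1y] swap r/2=116/9805: DF=(1 − 116/9805·(0.984200))/(1+116/9805) = 1221/1250 ≈ 0.976800
step 3 [1.5y] zero: DF = P = 9591/10000 ≈ 0.959100
step 4 [2y] bond c/2=23/800: DF=(1641073/1600000 − 23/800·(0.984200+0.976800+0.959100))/(1+23/800) = 4577/5000 ≈ 0.915400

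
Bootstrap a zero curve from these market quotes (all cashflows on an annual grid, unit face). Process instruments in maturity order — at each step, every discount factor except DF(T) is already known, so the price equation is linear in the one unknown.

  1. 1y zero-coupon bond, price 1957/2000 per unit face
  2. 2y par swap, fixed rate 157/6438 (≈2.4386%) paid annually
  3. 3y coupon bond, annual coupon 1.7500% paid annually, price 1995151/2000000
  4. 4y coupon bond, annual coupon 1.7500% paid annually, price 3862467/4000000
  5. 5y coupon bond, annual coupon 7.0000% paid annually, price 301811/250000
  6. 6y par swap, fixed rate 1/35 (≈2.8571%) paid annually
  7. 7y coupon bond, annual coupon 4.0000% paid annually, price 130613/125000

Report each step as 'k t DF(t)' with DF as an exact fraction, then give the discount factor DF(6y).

step 1 [1y] zero: DF = P = 1957/2000 ≈ 0.978500
step 2 [2y] swap r/1=157/6438: DF=(1 − 157/6438·(0.978500))/(1+157/6438) = 9529/10000 ≈ 0.952900
step 3 [3y] bond c/1=7/400: DF=(1995151/2000000 − 7/400·(0.978500+0.952900))/(1+7/400) = 592/625 ≈ 0.947200
step 4 [4y] bond c/1=7/400: DF=(3862467/4000000 − 7/400·(0.978500+0.952900+0.947200))/(1+7/400) = 1799/2000 ≈ 0.899500
step 5 [5y] bond c/1=7/100: DF=(301811/250000 − 7/100·(0.978500+0.952900+0.947200+0.899500))/(1+7/100) = 8811/10000 ≈ 0.881100
step 6 [6y] swap r/1=1/35: DF=(1 − 1/35·(0.978500+0.952900+0.947200+0.899500+0.881100))/(1+1/35) = 2107/2500 ≈ 0.842800
step 7 [7y] bond c/1=1/25: DF=(130613/125000 − 1/25·(0.978500+0.952900+0.947200+0.899500+0.881100+0.842800))/(1+1/25) = 7931/10000 ≈ 0.793100

1 1 1957/2000
2 2 9529/10000
3 3 592/625
4 4 1799/2000
5 5 8811/10000
6 6 2107/2500
7 7 7931/10000
DF(6y) = 2107/2500 ≈ 0.842800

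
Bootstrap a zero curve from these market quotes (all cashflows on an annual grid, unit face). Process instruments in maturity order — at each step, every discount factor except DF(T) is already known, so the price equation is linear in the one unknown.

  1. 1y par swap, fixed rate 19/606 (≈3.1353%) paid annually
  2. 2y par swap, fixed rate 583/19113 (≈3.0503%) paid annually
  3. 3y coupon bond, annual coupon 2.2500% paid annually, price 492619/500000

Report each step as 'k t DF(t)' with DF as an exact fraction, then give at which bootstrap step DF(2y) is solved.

step 1 [1y] swap r/1=19/606: DF=(1 − 19/606·(0))/(1+19/606) = 606/625 ≈ 0.969600
step 2 [2y] swap r/1=583/19113: DF=(1 − 583/19113·(0.969600))/(1+583/19113) = 9417/10000 ≈ 0.941700
step 3 [3y] bond c/1=9/400: DF=(492619/500000 − 9/400·(0.969600+0.941700))/(1+9/400) = 1843/2000 ≈ 0.921500

1 1 606/625
2 2 9417/10000
3 3 1843/2000
DF(2y) is solved at step 2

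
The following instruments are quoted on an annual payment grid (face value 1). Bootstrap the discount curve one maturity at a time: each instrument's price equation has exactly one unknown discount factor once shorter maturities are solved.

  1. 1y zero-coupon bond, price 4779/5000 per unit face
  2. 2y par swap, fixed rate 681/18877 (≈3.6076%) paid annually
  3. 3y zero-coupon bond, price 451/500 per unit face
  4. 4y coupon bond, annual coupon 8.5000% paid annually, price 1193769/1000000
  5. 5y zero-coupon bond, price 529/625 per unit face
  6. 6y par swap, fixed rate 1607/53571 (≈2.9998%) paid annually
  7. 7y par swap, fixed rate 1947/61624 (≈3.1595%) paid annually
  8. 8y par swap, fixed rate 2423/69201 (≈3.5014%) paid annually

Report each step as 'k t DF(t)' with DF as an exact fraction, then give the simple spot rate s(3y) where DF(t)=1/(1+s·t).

step 1 [1y] zero: DF = P = 4779/5000 ≈ 0.955800
step 2 [2y] swap r/1=681/18877: DF=(1 − 681/18877·(0.955800))/(1+681/18877) = 9319/10000 ≈ 0.931900
step 3 [3y] zero: DF = P = 451/500 ≈ 0.902000
step 4 [4y] bond c/1=17/200: DF=(1193769/1000000 − 17/200·(0.955800+0.931900+0.902000))/(1+17/200) = 8817/10000 ≈ 0.881700
step 5 [5y] zero: DF = P = 529/625 ≈ 0.846400
step 6 [6y] swap r/1=1607/53571: DF=(1 − 1607/53571·(0.955800+0.931900+0.902000+0.881700+0.846400))/(1+1607/53571) = 8393/10000 ≈ 0.839300
step 7 [7y] swap r/1=1947/61624: DF=(1 − 1947/61624·(0.955800+0.931900+0.902000+0.881700+0.846400+0.839300))/(1+1947/61624) = 8053/10000 ≈ 0.805300
step 8 [8y] swap r/1=2423/69201: DF=(1 − 2423/69201·(0.955800+0.931900+0.902000+0.881700+0.846400+0.839300+0.805300))/(1+2423/69201) = 7577/10000 ≈ 0.757700

1 1 4779/5000
2 2 9319/10000
3 3 451/500
4 4 8817/10000
5 5 529/625
6 6 8393/10000
7 7 8053/10000
8 8 7577/10000
s(3y) = (1/(451/500) − 1)/(3) = 49/1353 ≈ 3.6216%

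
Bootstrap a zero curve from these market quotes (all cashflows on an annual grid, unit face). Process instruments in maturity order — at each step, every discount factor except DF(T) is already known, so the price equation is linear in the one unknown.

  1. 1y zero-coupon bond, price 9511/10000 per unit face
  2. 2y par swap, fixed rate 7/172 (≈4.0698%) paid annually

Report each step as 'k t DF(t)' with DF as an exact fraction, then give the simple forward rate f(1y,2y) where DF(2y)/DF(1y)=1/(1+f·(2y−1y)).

1 1 9511/10000
2 2 9237/10000
f(1y,2y) = ((9511/10000)/(9237/10000) − 1)/(1) = 274/9237 ≈ 2.9663%

step 1 [1y] zero: DF = P = 9511/10000 ≈ 0.951100
step 2 [2y] swap r/1=7/172: DF=(1 − 7/172·(0.951100))/(1+7/172) = 9237/10000 ≈ 0.923700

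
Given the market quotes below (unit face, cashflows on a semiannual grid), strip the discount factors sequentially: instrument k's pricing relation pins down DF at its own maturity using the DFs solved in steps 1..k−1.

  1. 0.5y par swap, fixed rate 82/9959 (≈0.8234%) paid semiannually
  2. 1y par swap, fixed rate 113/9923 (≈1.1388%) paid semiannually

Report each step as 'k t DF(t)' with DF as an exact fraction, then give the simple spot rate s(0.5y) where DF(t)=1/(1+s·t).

step 1 [0.5y] swap r/2=41/9959: DF=(1 − 41/9959·(0))/(1+41/9959) = 9959/10000 ≈ 0.995900
step 2 [1y] swap r/2=113/19846: DF=(1 − 113/19846·(0.995900))/(1+113/19846) = 9887/10000 ≈ 0.988700

1 1/2 9959/10000
2 1 9887/10000
s(0.5y) = (1/(9959/10000) − 1)/(1/2) = 82/9959 ≈ 0.8234%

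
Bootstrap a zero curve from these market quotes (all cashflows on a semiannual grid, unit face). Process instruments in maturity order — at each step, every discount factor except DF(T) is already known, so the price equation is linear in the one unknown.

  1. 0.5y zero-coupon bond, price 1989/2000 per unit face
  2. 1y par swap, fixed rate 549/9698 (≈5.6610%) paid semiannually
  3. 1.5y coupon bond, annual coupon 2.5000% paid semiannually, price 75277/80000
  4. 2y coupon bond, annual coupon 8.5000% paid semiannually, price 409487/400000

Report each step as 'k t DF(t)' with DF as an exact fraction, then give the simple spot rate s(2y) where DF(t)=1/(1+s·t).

1 1/2 1989/2000
2 1 9451/10000
3 3/2 4527/5000
4 2 433/500
s(2y) = (1/(433/500) − 1)/(2) = 67/866 ≈ 7.7367%

step 1 [0.5y] zero: DF = P = 1989/2000 ≈ 0.994500
step 2 [1y] swap r/2=549/19396: DF=(1 − 549/19396·(0.994500))/(1+549/19396) = 9451/10000 ≈ 0.945100
step 3 [1.5y] bond c/2=1/80: DF=(75277/80000 − 1/80·(0.994500+0.945100))/(1+1/80) = 4527/5000 ≈ 0.905400
step 4 [2y] bond c/2=17/400: DF=(409487/400000 − 17/400·(0.994500+0.945100+0.905400))/(1+17/400) = 433/500 ≈ 0.866000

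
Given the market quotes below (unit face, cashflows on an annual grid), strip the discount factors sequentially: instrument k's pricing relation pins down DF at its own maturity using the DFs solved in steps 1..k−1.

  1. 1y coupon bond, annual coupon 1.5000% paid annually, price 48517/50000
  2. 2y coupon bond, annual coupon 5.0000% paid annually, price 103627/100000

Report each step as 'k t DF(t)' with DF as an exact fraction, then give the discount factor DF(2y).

step 1 [1y] bond c/1=3/200: DF=(48517/50000 − 3/200·(0))/(1+3/200) = 239/250 ≈ 0.956000
step 2 [2y] bond c/1=1/20: DF=(103627/100000 − 1/20·(0.956000))/(1+1/20) = 4707/5000 ≈ 0.941400

1 1 239/250
2 2 4707/5000
DF(2y) = 4707/5000 ≈ 0.941400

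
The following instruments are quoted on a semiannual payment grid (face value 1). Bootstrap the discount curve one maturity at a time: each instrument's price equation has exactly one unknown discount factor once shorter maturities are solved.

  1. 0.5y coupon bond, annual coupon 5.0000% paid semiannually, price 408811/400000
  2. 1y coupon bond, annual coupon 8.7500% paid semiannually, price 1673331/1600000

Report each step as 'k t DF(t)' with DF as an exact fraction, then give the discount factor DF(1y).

1 1/2 9971/10000
2 1 4801/5000
DF(1y) = 4801/5000 ≈ 0.960200

step 1 [0.5y] bond c/2=1/40: DF=(408811/400000 − 1/40·(0))/(1+1/40) = 9971/10000 ≈ 0.997100
step 2 [1y] bond c/2=7/160: DF=(1673331/1600000 − 7/160·(0.997100))/(1+7/160) = 4801/5000 ≈ 0.960200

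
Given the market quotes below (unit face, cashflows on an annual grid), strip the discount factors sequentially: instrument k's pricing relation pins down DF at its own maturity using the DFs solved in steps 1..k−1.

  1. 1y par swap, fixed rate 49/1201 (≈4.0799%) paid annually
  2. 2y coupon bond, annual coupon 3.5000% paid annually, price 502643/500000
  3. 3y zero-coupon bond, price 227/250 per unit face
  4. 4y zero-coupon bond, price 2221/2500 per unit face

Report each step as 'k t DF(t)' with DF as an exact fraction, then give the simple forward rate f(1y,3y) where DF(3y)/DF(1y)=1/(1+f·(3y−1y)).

1 1 1201/1250
2 2 2347/2500
3 3 227/250
4 4 2221/2500
f(1y,3y) = ((1201/1250)/(227/250) − 1)/(2) = 33/1135 ≈ 2.9075%

step 1 [1y] swap r/1=49/1201: DF=(1 − 49/1201·(0))/(1+49/1201) = 1201/1250 ≈ 0.960800
step 2 [2y] bond c/1=7/200: DF=(502643/500000 − 7/200·(0.960800))/(1+7/200) = 2347/2500 ≈ 0.938800
step 3 [3y] zero: DF = P = 227/250 ≈ 0.908000
step 4 [4y] zero: DF = P = 2221/2500 ≈ 0.888400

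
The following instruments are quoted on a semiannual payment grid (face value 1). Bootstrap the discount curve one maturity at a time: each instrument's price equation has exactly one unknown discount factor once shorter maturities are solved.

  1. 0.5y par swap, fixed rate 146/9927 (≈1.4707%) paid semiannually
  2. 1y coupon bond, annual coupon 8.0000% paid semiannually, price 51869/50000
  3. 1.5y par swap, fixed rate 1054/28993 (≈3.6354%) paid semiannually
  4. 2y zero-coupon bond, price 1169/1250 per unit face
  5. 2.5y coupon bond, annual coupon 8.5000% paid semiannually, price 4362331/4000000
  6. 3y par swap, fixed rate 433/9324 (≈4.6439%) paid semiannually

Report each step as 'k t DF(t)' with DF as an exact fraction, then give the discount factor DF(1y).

step 1 [0.5y] swap r/2=73/9927: DF=(1 − 73/9927·(0))/(1+73/9927) = 9927/10000 ≈ 0.992700
step 2 [1y] bond c/2=1/25: DF=(51869/50000 − 1/25·(0.992700))/(1+1/25) = 9593/10000 ≈ 0.959300
step 3 [1.5y] swap r/2=527/28993: DF=(1 − 527/28993·(0.992700+0.959300))/(1+527/28993) = 9473/10000 ≈ 0.947300
step 4 [2y] zero: DF = P = 1169/1250 ≈ 0.935200
step 5 [2.5y] bond c/2=17/400: DF=(4362331/4000000 − 17/400·(0.992700+0.959300+0.947300+0.935200))/(1+17/400) = 4449/5000 ≈ 0.889800
step 6 [3y] swap r/2=433/18648: DF=(1 − 433/18648·(0.992700+0.959300+0.947300+0.935200+0.889800))/(1+433/18648) = 8701/10000 ≈ 0.870100

1 1/2 9927/10000
2 1 9593/10000
3 3/2 9473/10000
4 2 1169/1250
5 5/2 4449/5000
6 3 8701/10000
DF(1y) = 9593/10000 ≈ 0.959300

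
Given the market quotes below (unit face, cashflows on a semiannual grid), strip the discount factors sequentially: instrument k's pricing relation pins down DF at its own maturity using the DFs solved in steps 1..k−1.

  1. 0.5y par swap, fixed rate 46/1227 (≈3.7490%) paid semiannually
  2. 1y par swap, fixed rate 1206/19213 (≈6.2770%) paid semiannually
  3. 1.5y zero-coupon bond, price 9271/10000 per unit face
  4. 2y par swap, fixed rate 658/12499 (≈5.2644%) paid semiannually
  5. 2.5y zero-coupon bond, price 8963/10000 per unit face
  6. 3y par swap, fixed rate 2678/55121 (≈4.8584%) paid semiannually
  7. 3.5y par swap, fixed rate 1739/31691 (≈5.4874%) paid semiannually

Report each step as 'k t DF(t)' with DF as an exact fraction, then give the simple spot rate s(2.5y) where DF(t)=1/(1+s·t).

step 1 [0.5y] swap r/2=23/1227: DF=(1 − 23/1227·(0))/(1+23/1227) = 1227/1250 ≈ 0.981600
step 2 [1y] swap r/2=603/19213: DF=(1 − 603/19213·(0.981600))/(1+603/19213) = 9397/10000 ≈ 0.939700
step 3 [1.5y] zero: DF = P = 9271/10000 ≈ 0.927100
step 4 [2y] swap r/2=329/12499: DF=(1 − 329/12499·(0.981600+0.939700+0.927100))/(1+329/12499) = 9013/10000 ≈ 0.901300
step 5 [2.5y] zero: DF = P = 8963/10000 ≈ 0.896300
step 6 [3y] swap r/2=1339/55121: DF=(1 − 1339/55121·(0.981600+0.939700+0.927100+0.901300+0.896300))/(1+1339/55121) = 8661/10000 ≈ 0.866100
step 7 [3.5y] swap r/2=1739/63382: DF=(1 − 1739/63382·(0.981600+0.939700+0.927100+0.901300+0.896300+0.866100))/(1+1739/63382) = 8261/10000 ≈ 0.826100

1 1/2 1227/1250
2 1 9397/10000
3 3/2 9271/10000
4 2 9013/10000
5 5/2 8963/10000
6 3 8661/10000
7 7/2 8261/10000
s(2.5y) = (1/(8963/10000) − 1)/(5/2) = 2074/44815 ≈ 4.6279%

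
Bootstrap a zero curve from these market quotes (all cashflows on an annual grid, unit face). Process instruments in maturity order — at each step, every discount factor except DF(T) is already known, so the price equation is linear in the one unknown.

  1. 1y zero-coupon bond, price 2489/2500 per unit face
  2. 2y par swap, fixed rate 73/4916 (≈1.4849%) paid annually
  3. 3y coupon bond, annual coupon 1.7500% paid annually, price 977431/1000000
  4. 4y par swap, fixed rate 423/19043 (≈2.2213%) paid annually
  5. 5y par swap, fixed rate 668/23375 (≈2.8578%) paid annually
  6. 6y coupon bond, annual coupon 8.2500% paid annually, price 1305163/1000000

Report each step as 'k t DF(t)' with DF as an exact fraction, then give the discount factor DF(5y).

1 1 2489/2500
2 2 2427/2500
3 3 2317/2500
4 4 4577/5000
5 5 1083/1250
6 6 4247/5000
DF(5y) = 1083/1250 ≈ 0.866400

step 1 [1y] zero: DF = P = 2489/2500 ≈ 0.995600
step 2 [2y] swap r/1=73/4916: DF=(1 − 73/4916·(0.995600))/(1+73/4916) = 2427/2500 ≈ 0.970800
step 3 [3y] bond c/1=7/400: DF=(977431/1000000 − 7/400·(0.995600+0.970800))/(1+7/400) = 2317/2500 ≈ 0.926800
step 4 [4y] swap r/1=423/19043: DF=(1 − 423/19043·(0.995600+0.970800+0.926800))/(1+423/19043) = 4577/5000 ≈ 0.915400
step 5 [5y] swap r/1=668/23375: DF=(1 − 668/23375·(0.995600+0.970800+0.926800+0.915400))/(1+668/23375) = 1083/1250 ≈ 0.866400
step 6 [6y] bond c/1=33/400: DF=(1305163/1000000 − 33/400·(0.995600+0.970800+0.926800+0.915400+0.866400))/(1+33/400) = 4247/5000 ≈ 0.849400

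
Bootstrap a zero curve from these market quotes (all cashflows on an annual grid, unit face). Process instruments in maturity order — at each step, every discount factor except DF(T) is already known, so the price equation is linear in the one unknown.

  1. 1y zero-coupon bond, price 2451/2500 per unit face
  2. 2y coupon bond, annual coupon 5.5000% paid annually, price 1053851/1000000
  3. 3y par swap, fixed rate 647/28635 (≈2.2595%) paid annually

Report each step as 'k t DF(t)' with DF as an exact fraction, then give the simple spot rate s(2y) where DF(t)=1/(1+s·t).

1 1 2451/2500
2 2 4739/5000
3 3 9353/10000
s(2y) = (1/(4739/5000) − 1)/(2) = 261/9478 ≈ 2.7537%

step 1 [1y] zero: DF = P = 2451/2500 ≈ 0.980400
step 2 [2y] bond c/1=11/200: DF=(1053851/1000000 − 11/200·(0.980400))/(1+11/200) = 4739/5000 ≈ 0.947800
step 3 [3y] swap r/1=647/28635: DF=(1 − 647/28635·(0.980400+0.947800))/(1+647/28635) = 9353/10000 ≈ 0.935300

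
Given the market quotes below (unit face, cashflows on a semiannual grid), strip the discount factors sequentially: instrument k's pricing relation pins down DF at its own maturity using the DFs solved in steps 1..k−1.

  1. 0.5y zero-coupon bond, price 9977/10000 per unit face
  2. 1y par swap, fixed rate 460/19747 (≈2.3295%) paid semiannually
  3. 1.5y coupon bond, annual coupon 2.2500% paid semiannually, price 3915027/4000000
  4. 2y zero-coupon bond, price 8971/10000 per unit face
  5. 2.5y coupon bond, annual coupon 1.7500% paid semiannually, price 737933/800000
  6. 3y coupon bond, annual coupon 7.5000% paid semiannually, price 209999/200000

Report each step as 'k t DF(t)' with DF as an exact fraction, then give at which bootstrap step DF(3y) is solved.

1 1/2 9977/10000
2 1 977/1000
3 3/2 9459/10000
4 2 8971/10000
5 5/2 8813/10000
6 3 4211/5000
DF(3y) is solved at step 6

step 1 [0.5y] zero: DF = P = 9977/10000 ≈ 0.997700
step 2 [1y] swap r/2=230/19747: DF=(1 − 230/19747·(0.997700))/(1+230/19747) = 977/1000 ≈ 0.977000
step 3 [1.5y] bond c/2=9/800: DF=(3915027/4000000 − 9/800·(0.997700+0.977000))/(1+9/800) = 9459/10000 ≈ 0.945900
step 4 [2y] zero: DF = P = 8971/10000 ≈ 0.897100
step 5 [2.5y] bond c/2=7/800: DF=(737933/800000 − 7/800·(0.997700+0.977000+0.945900+0.897100))/(1+7/800) = 8813/10000 ≈ 0.881300
step 6 [3y] bond c/2=3/80: DF=(209999/200000 − 3/80·(0.997700+0.977000+0.945900+0.897100+0.881300))/(1+3/80) = 4211/5000 ≈ 0.842200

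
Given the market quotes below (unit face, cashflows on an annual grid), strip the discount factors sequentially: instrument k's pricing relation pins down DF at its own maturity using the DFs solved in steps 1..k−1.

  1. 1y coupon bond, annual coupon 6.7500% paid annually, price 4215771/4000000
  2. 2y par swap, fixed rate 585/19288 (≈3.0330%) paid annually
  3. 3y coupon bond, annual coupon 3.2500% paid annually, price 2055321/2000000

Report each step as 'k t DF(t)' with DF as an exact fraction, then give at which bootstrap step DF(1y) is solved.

step 1 [1y] bond c/1=27/400: DF=(4215771/4000000 − 27/400·(0))/(1+27/400) = 9873/10000 ≈ 0.987300
step 2 [2y] swap r/1=585/19288: DF=(1 − 585/19288·(0.987300))/(1+585/19288) = 1883/2000 ≈ 0.941500
step 3 [3y] bond c/1=13/400: DF=(2055321/2000000 − 13/400·(0.987300+0.941500))/(1+13/400) = 4673/5000 ≈ 0.934600

1 1 9873/10000
2 2 1883/2000
3 3 4673/5000
DF(1y) is solved at step 1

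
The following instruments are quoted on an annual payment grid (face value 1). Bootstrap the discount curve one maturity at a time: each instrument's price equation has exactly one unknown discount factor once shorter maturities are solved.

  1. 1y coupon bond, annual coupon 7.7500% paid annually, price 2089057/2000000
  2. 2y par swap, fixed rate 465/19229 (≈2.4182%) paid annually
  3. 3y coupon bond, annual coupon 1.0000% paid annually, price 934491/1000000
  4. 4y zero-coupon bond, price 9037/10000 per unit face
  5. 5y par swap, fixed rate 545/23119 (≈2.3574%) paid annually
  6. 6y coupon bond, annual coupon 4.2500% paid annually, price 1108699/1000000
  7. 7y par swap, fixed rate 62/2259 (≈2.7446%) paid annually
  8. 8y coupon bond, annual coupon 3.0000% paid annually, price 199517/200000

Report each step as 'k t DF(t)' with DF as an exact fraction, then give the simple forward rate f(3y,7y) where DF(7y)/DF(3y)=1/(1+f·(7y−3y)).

1 1 4847/5000
2 2 1907/2000
3 3 4531/5000
4 4 9037/10000
5 5 891/1000
6 6 7/8
7 7 1033/1250
8 8 7843/10000
f(3y,7y) = ((4531/5000)/(1033/1250) − 1)/(4) = 399/16528 ≈ 2.4141%

step 1 [1y] bond c/1=31/400: DF=(2089057/2000000 − 31/400·(0))/(1+31/400) = 4847/5000 ≈ 0.969400
step 2 [2y] swap r/1=465/19229: DF=(1 − 465/19229·(0.969400))/(1+465/19229) = 1907/2000 ≈ 0.953500
step 3 [3y] bond c/1=1/100: DF=(934491/1000000 − 1/100·(0.969400+0.953500))/(1+1/100) = 4531/5000 ≈ 0.906200
step 4 [4y] zero: DF = P = 9037/10000 ≈ 0.903700
step 5 [5y] swap r/1=545/23119: DF=(1 − 545/23119·(0.969400+0.953500+0.906200+0.903700))/(1+545/23119) = 891/1000 ≈ 0.891000
step 6 [6y] bond c/1=17/400: DF=(1108699/1000000 − 17/400·(0.969400+0.953500+0.906200+0.903700+0.891000))/(1+17/400) = 7/8 ≈ 0.875000
step 7 [7y] swap r/1=62/2259: DF=(1 − 62/2259·(0.969400+0.953500+0.906200+0.903700+0.891000+0.875000))/(1+62/2259) = 1033/1250 ≈ 0.826400
step 8 [8y] bond c/1=3/100: DF=(199517/200000 − 3/100·(0.969400+0.953500+0.906200+0.903700+0.891000+0.875000+0.826400))/(1+3/100) = 7843/10000 ≈ 0.784300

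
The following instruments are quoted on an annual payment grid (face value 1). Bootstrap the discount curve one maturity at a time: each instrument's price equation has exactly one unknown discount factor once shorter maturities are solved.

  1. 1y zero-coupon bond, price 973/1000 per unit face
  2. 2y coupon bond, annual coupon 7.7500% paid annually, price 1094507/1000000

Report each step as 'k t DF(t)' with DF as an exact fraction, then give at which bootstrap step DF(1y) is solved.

1 1 973/1000
2 2 4729/5000
DF(1y) is solved at step 1

step 1 [1y] zero: DF = P = 973/1000 ≈ 0.973000
step 2 [2y] bond c/1=31/400: DF=(1094507/1000000 − 31/400·(0.973000))/(1+31/400) = 4729/5000 ≈ 0.945800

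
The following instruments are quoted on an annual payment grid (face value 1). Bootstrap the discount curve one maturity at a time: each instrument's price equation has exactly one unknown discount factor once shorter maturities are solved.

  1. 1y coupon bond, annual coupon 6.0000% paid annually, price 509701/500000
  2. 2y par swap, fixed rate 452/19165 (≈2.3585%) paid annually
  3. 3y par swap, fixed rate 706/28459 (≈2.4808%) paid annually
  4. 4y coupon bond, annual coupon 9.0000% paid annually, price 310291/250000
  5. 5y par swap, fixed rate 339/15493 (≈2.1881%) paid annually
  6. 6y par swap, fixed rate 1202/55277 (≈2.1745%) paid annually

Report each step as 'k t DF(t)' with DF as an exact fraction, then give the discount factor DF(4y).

step 1 [1y] bond c/1=3/50: DF=(509701/500000 − 3/50·(0))/(1+3/50) = 9617/10000 ≈ 0.961700
step 2 [2y] swap r/1=452/19165: DF=(1 − 452/19165·(0.961700))/(1+452/19165) = 2387/2500 ≈ 0.954800
step 3 [3y] swap r/1=706/28459: DF=(1 − 706/28459·(0.961700+0.954800))/(1+706/28459) = 4647/5000 ≈ 0.929400
step 4 [4y] bond c/1=9/100: DF=(310291/250000 − 9/100·(0.961700+0.954800+0.929400))/(1+9/100) = 9037/10000 ≈ 0.903700
step 5 [5y] swap r/1=339/15493: DF=(1 − 339/15493·(0.961700+0.954800+0.929400+0.903700))/(1+339/15493) = 8983/10000 ≈ 0.898300
step 6 [6y] swap r/1=1202/55277: DF=(1 − 1202/55277·(0.961700+0.954800+0.929400+0.903700+0.898300))/(1+1202/55277) = 4399/5000 ≈ 0.879800

1 1 9617/10000
2 2 2387/2500
3 3 4647/5000
4 4 9037/10000
5 5 8983/10000
6 6 4399/5000
DF(4y) = 9037/10000 ≈ 0.903700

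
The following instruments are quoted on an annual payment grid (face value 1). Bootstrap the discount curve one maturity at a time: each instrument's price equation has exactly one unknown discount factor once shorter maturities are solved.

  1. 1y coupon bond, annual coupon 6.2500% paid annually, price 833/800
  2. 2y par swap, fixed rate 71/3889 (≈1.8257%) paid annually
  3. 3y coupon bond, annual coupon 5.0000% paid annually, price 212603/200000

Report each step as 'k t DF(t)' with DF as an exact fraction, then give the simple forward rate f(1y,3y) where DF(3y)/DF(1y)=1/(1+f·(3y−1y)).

step 1 [1y] bond c/1=1/16: DF=(833/800 − 1/16·(0))/(1+1/16) = 49/50 ≈ 0.980000
step 2 [2y] swap r/1=71/3889: DF=(1 − 71/3889·(0.980000))/(1+71/3889) = 1929/2000 ≈ 0.964500
step 3 [3y] bond c/1=1/20: DF=(212603/200000 − 1/20·(0.980000+0.964500))/(1+1/20) = 4599/5000 ≈ 0.919800

1 1 49/50
2 2 1929/2000
3 3 4599/5000
f(1y,3y) = ((49/50)/(4599/5000) − 1)/(2) = 43/1314 ≈ 3.2725%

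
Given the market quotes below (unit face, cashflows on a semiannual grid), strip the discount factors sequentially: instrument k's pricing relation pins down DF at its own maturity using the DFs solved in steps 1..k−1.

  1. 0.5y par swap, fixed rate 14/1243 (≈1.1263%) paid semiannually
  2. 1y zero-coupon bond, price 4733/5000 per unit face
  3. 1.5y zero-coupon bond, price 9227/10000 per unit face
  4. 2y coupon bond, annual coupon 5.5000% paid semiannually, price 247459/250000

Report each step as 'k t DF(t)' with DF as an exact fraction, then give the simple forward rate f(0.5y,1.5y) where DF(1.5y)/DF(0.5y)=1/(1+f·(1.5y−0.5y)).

1 1/2 1243/1250
2 1 4733/5000
3 3/2 9227/10000
4 2 8867/10000
f(0.5y,1.5y) = ((1243/1250)/(9227/10000) − 1)/(1) = 717/9227 ≈ 7.7707%

step 1 [0.5y] swap r/2=7/1243: DF=(1 − 7/1243·(0))/(1+7/1243) = 1243/1250 ≈ 0.994400
step 2 [1y] zero: DF = P = 4733/5000 ≈ 0.946600
step 3 [1.5y] zero: DF = P = 9227/10000 ≈ 0.922700
step 4 [2y] bond c/2=11/400: DF=(247459/250000 − 11/400·(0.994400+0.946600+0.922700))/(1+11/400) = 8867/10000 ≈ 0.886700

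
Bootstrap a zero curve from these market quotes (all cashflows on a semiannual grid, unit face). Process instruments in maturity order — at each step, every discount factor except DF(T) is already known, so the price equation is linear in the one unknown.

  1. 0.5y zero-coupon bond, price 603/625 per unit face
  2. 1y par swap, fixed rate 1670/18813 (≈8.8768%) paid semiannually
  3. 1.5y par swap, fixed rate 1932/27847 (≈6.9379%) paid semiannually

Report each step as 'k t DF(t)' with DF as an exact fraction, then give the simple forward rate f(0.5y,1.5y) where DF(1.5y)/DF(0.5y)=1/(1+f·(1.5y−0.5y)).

step 1 [0.5y] zero: DF = P = 603/625 ≈ 0.964800
step 2 [1y] swap r/2=835/18813: DF=(1 − 835/18813·(0.964800))/(1+835/18813) = 1833/2000 ≈ 0.916500
step 3 [1.5y] swap r/2=966/27847: DF=(1 − 966/27847·(0.964800+0.916500))/(1+966/27847) = 4517/5000 ≈ 0.903400

1 1/2 603/625
2 1 1833/2000
3 3/2 4517/5000
f(0.5y,1.5y) = ((603/625)/(4517/5000) − 1)/(1) = 307/4517 ≈ 6.7965%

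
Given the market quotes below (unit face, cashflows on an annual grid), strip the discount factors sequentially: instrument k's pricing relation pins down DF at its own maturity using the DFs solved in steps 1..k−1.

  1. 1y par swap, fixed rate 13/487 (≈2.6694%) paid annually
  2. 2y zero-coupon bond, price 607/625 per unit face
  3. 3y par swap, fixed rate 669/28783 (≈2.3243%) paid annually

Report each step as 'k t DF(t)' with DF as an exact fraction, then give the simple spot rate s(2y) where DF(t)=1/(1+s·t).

step 1 [1y] swap r/1=13/487: DF=(1 − 13/487·(0))/(1+13/487) = 487/500 ≈ 0.974000
step 2 [2y] zero: DF = P = 607/625 ≈ 0.971200
step 3 [3y] swap r/1=669/28783: DF=(1 − 669/28783·(0.974000+0.971200))/(1+669/28783) = 9331/10000 ≈ 0.933100

1 1 487/500
2 2 607/625
3 3 9331/10000
s(2y) = (1/(607/625) − 1)/(2) = 9/607 ≈ 1.4827%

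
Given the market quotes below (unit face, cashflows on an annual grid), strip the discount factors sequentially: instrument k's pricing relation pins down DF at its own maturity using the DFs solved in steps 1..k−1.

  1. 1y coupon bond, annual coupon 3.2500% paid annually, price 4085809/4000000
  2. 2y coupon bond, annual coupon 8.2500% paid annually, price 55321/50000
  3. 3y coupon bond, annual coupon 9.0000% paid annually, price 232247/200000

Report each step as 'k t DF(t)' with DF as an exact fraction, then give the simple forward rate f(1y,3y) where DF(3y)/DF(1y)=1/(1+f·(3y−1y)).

1 1 9893/10000
2 2 9467/10000
3 3 1811/2000
f(1y,3y) = ((9893/10000)/(1811/2000) − 1)/(2) = 419/9055 ≈ 4.6273%

step 1 [1y] bond c/1=13/400: DF=(4085809/4000000 − 13/400·(0))/(1+13/400) = 9893/10000 ≈ 0.989300
step 2 [2y] bond c/1=33/400: DF=(55321/50000 − 33/400·(0.989300))/(1+33/400) = 9467/10000 ≈ 0.946700
step 3 [3y] bond c/1=9/100: DF=(232247/200000 − 9/100·(0.989300+0.946700))/(1+9/100) = 1811/2000 ≈ 0.905500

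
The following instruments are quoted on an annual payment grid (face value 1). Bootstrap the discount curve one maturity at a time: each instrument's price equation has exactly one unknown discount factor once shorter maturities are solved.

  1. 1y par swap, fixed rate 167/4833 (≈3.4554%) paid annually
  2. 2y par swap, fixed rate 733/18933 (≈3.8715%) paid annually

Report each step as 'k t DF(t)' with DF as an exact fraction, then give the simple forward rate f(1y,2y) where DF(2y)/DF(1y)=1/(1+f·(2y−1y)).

1 1 4833/5000
2 2 9267/10000
f(1y,2y) = ((4833/5000)/(9267/10000) − 1)/(1) = 133/3089 ≈ 4.3056%

step 1 [1y] swap r/1=167/4833: DF=(1 − 167/4833·(0))/(1+167/4833) = 4833/5000 ≈ 0.966600
step 2 [2y] swap r/1=733/18933: DF=(1 − 733/18933·(0.966600))/(1+733/18933) = 9267/10000 ≈ 0.926700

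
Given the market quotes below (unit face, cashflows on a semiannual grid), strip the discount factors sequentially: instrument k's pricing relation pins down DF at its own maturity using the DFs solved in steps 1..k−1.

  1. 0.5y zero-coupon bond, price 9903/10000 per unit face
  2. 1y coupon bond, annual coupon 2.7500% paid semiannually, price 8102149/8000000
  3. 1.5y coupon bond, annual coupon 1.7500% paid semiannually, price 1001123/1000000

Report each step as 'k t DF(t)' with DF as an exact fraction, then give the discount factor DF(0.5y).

1 1/2 9903/10000
2 1 616/625
3 3/2 9753/10000
DF(0.5y) = 9903/10000 ≈ 0.990300

step 1 [0.5y] zero: DF = P = 9903/10000 ≈ 0.990300
step 2 [1y] bond c/2=11/800: DF=(8102149/8000000 − 11/800·(0.990300))/(1+11/800) = 616/625 ≈ 0.985600
step 3 [1.5y] bond c/2=7/800: DF=(1001123/1000000 − 7/800·(0.990300+0.985600))/(1+7/800) = 9753/10000 ≈ 0.975300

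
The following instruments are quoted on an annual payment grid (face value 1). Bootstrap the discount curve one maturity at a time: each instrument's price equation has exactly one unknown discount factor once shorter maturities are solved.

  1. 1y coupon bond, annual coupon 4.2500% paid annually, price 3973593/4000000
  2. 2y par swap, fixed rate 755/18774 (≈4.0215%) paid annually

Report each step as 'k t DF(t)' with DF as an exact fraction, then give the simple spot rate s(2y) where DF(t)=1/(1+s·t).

1 1 9529/10000
2 2 1849/2000
s(2y) = (1/(1849/2000) − 1)/(2) = 151/3698 ≈ 4.0833%

step 1 [1y] bond c/1=17/400: DF=(3973593/4000000 − 17/400·(0))/(1+17/400) = 9529/10000 ≈ 0.952900
step 2 [2y] swap r/1=755/18774: DF=(1 − 755/18774·(0.952900))/(1+755/18774) = 1849/2000 ≈ 0.924500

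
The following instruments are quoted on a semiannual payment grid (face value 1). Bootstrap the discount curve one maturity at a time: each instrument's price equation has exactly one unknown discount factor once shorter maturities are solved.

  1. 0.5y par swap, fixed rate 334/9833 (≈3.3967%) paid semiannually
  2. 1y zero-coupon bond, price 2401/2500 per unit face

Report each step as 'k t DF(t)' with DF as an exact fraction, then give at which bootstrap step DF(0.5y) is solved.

step 1 [0.5y] swap r/2=167/9833: DF=(1 − 167/9833·(0))/(1+167/9833) = 9833/10000 ≈ 0.983300
step 2 [1y] zero: DF = P = 2401/2500 ≈ 0.960400

1 1/2 9833/10000
2 1 2401/2500
DF(0.5y) is solved at step 1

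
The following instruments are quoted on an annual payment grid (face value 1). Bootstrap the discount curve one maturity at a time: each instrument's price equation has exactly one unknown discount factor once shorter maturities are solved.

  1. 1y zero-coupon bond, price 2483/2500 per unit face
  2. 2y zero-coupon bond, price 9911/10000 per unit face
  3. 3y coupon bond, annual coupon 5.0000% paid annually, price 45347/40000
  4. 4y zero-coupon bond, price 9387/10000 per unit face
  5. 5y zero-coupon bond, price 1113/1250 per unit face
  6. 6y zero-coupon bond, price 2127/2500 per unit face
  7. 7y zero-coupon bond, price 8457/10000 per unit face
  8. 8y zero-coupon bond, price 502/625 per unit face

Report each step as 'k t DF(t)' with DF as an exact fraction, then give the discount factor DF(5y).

1 1 2483/2500
2 2 9911/10000
3 3 2463/2500
4 4 9387/10000
5 5 1113/1250
6 6 2127/2500
7 7 8457/10000
8 8 502/625
DF(5y) = 1113/1250 ≈ 0.890400

step 1 [1y] zero: DF = P = 2483/2500 ≈ 0.993200
step 2 [2y] zero: DF = P = 9911/10000 ≈ 0.991100
step 3 [3y] bond c/1=1/20: DF=(45347/40000 − 1/20·(0.993200+0.991100))/(1+1/20) = 2463/2500 ≈ 0.985200
step 4 [4y] zero: DF = P = 9387/10000 ≈ 0.938700
step 5 [5y] zero: DF = P = 1113/1250 ≈ 0.890400
step 6 [6y] zero: DF = P = 2127/2500 ≈ 0.850800
step 7 [7y] zero: DF = P = 8457/10000 ≈ 0.845700
step 8 [8y] zero: DF = P = 502/625 ≈ 0.803200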